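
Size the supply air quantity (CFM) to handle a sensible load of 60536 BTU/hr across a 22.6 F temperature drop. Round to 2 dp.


CFM = 60536 / (1.08 * 22.6) = 2480.17

2480.17 CFM


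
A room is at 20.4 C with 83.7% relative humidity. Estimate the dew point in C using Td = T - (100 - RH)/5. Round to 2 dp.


Td = 20.4 - (100-83.7)/5 = 17.14 C

17.14 C


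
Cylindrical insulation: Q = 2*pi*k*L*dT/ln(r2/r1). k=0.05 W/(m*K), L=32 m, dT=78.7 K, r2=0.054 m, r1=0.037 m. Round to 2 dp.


Q = 2*pi*0.05*32*78.7/ln(0.054/0.037) = 2092.70 W

2092.70 W


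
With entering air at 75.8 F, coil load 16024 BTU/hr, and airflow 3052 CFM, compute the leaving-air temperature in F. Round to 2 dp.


dT = 16024/(1.08*3052) = 4.8614
T_leave = 75.8 - 4.8614 = 70.94 F

70.94 F


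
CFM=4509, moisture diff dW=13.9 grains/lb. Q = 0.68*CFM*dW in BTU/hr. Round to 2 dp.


Q = 0.68 * 4509 * 13.9 = 42619.07 BTU/hr

42619.07 BTU/hr


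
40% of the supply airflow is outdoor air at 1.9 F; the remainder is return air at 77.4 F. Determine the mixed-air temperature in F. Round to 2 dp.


T_mix = 0.4*1.9 + 0.6*77.4 = 47.20 F

47.20 F


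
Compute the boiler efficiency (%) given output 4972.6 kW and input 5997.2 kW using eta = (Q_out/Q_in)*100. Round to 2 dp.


eta = (4972.6/5997.2)*100 = 82.92 %

82.92 %


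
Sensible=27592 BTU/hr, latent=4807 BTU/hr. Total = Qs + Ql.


Qt = 27592 + 4807 = 32399 BTU/hr

32399 BTU/hr


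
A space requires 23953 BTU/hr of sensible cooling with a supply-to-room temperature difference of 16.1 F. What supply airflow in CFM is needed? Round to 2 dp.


CFM = 23953 / (1.08 * 16.1) = 1377.56

1377.56 CFM


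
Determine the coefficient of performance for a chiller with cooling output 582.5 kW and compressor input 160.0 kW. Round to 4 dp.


COP = 582.5 / 160.0 = 3.6406

3.6406


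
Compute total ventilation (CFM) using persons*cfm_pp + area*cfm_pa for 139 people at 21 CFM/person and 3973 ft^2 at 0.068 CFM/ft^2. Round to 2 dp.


Total = 139*21 + 3973*0.068 = 3189.16 CFM

3189.16 CFM


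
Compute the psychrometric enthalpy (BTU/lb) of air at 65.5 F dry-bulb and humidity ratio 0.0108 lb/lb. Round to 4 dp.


h = 0.24*65.5 + 0.0108*(1061+0.444*65.5) = 27.4929 BTU/lb

27.4929 BTU/lb


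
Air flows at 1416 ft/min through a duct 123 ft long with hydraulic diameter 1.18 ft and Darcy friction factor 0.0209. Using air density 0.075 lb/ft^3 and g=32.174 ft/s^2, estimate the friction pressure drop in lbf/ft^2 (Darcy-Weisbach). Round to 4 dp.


v_fps = 1416/60 = 23.6 ft/s
dp = 0.0209*(123/1.18)*0.075*23.6^2/(2*32.174) = 1.4142 lbf/ft^2

1.4142 lbf/ft^2


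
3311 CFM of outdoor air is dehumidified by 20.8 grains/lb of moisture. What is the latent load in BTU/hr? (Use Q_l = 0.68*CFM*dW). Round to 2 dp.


Q = 0.68 * 3311 * 20.8 = 46830.78 BTU/hr

46830.78 BTU/hr


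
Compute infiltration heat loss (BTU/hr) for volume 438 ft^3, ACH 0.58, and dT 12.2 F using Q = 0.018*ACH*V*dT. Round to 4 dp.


Q = 0.018 * 0.58 * 438 * 12.2 = 55.7872 BTU/hr

55.7872 BTU/hr


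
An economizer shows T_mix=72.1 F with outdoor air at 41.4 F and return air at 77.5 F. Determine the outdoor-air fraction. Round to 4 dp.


frac = (72.1 - 77.5) / (41.4 - 77.5) = 0.1496

0.1496


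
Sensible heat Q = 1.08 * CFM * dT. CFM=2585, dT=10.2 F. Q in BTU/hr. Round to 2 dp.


Q = 1.08 * 2585 * 10.2 = 28476.36 BTU/hr

28476.36 BTU/hr


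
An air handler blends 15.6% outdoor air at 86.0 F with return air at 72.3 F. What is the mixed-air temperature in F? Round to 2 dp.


T_mix = 72.3 + (15.6/100)*(86.0-72.3) = 74.44 F

74.44 F


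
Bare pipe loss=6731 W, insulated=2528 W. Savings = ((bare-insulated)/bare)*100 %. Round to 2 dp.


Savings = ((6731-2528)/6731)*100 = 62.44 %

62.44 %


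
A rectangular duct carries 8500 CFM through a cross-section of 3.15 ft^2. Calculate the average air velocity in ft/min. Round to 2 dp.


V = 8500 / 3.15 = 2698.41 ft/min

2698.41 ft/min


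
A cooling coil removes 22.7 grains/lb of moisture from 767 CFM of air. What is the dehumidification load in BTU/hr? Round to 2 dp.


Q = 0.68 * 767 * 22.7 = 11839.41 BTU/hr

11839.41 BTU/hr


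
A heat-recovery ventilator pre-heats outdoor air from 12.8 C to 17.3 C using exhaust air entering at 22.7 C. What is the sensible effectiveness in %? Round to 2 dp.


eff = (17.3-12.8)/(22.7-12.8)*100 = 45.45 %

45.45 %


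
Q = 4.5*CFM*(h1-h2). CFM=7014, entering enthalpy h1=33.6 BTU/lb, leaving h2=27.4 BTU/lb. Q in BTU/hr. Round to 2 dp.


Q = 4.5 * 7014 * (33.6 - 27.4) = 195690.60 BTU/hr

195690.60 BTU/hr


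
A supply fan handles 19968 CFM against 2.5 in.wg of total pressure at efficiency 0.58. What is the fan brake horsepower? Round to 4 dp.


BHP = 19968 * 2.5 / (6356 * 0.58) = 13.5414 hp

13.5414 hp


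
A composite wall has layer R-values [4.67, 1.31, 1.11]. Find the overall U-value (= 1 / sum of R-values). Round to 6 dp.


R_total = 4.67 + 1.31 + 1.11 = 7.09
U = 1/7.09 = 0.141044

0.141044


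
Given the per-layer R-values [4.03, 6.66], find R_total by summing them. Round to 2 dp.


R_total = 4.03 + 6.66 = 10.69

10.69


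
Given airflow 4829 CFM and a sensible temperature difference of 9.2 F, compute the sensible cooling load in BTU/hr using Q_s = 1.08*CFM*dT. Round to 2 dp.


Q = 1.08 * 4829 * 9.2 = 47980.94 BTU/hr

47980.94 BTU/hr


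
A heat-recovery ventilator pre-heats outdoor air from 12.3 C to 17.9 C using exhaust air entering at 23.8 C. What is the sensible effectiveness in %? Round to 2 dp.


eff = (17.9-12.3)/(23.8-12.3)*100 = 48.70 %

48.70 %


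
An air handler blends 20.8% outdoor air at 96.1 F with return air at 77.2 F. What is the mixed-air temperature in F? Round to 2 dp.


T_mix = 77.2 + (20.8/100)*(96.1-77.2) = 81.13 F

81.13 F


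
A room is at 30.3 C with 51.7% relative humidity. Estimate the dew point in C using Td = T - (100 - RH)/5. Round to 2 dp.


Td = 30.3 - (100-51.7)/5 = 20.64 C

20.64 C


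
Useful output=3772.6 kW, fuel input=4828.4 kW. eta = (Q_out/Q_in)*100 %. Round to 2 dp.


eta = (3772.6/4828.4)*100 = 78.13 %

78.13 %


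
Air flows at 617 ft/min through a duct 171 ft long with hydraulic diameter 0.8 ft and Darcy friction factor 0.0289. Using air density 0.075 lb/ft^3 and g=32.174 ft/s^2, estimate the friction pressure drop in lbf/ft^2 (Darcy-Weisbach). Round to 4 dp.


v_fps = 617/60 = 10.2833 ft/s
dp = 0.0289*(171/0.8)*0.075*10.2833^2/(2*32.174) = 0.7614 lbf/ft^2

0.7614 lbf/ft^2


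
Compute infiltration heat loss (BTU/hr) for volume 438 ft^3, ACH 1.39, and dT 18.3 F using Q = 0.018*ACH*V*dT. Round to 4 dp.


Q = 0.018 * 1.39 * 438 * 18.3 = 200.5453 BTU/hr

200.5453 BTU/hr


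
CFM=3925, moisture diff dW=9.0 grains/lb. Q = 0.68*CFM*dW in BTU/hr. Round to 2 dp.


Q = 0.68 * 3925 * 9.0 = 24021.00 BTU/hr

24021.00 BTU/hr


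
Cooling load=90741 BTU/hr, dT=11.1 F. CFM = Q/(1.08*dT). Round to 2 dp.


CFM = 90741 / (1.08 * 11.1) = 7569.32

7569.32 CFM


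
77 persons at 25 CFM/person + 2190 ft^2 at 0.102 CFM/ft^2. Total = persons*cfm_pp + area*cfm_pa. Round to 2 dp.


Total = 77*25 + 2190*0.102 = 2148.38 CFM

2148.38 CFM


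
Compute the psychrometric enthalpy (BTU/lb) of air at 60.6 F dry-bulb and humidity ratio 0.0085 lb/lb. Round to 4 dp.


h = 0.24*60.6 + 0.0085*(1061+0.444*60.6) = 23.7912 BTU/lb

23.7912 BTU/lb


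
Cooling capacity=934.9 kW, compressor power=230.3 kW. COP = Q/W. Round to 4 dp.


COP = 934.9 / 230.3 = 4.0595

4.0595


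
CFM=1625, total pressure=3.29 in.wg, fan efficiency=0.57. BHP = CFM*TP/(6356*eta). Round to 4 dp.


BHP = 1625 * 3.29 / (6356 * 0.57) = 1.4757 hp

1.4757 hp


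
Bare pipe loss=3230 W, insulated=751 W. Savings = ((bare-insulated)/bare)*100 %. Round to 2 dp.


Savings = ((3230-751)/3230)*100 = 76.75 %

76.75 %


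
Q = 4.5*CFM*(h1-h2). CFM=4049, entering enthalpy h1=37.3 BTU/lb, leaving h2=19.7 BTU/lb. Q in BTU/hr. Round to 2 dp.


Q = 4.5 * 4049 * (37.3 - 19.7) = 320680.80 BTU/hr

320680.80 BTU/hr


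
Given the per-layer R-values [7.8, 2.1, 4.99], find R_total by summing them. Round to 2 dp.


R_total = 7.8 + 2.1 + 4.99 = 14.89

14.89


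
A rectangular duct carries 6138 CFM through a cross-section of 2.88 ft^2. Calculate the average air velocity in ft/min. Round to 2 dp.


V = 6138 / 2.88 = 2131.25 ft/min

2131.25 ft/min


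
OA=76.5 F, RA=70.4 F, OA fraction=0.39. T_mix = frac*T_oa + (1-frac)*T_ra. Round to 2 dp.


T_mix = 0.39*76.5 + 0.61*70.4 = 72.78 F

72.78 F


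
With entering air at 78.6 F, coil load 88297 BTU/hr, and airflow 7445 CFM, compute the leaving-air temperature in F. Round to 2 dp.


dT = 88297/(1.08*7445) = 10.9814
T_leave = 78.6 - 10.9814 = 67.62 F

67.62 F


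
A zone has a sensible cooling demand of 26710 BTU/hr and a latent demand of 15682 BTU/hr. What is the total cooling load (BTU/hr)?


Qt = 26710 + 15682 = 42392 BTU/hr

42392 BTU/hr


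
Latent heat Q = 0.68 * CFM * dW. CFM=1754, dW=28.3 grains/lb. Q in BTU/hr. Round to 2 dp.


Q = 0.68 * 1754 * 28.3 = 33753.98 BTU/hr

33753.98 BTU/hr


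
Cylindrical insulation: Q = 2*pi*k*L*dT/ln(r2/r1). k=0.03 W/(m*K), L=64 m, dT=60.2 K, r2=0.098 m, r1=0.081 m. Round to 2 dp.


Q = 2*pi*0.03*64*60.2/ln(0.098/0.081) = 3811.89 W

3811.89 W


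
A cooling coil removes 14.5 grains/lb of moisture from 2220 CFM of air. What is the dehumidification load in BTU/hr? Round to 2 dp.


Q = 0.68 * 2220 * 14.5 = 21889.20 BTU/hr

21889.20 BTU/hr


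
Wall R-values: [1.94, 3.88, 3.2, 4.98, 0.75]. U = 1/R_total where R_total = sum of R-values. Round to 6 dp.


R_total = 1.94 + 3.88 + 3.2 + 4.98 + 0.75 = 14.75
U = 1/14.75 = 0.067797

0.067797


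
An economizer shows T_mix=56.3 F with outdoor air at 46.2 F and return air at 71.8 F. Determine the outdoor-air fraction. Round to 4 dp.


frac = (56.3 - 71.8) / (46.2 - 71.8) = 0.6055

0.6055


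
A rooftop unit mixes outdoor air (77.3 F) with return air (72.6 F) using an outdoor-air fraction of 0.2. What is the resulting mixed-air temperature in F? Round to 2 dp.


T_mix = 0.2*77.3 + 0.8*72.6 = 73.54 F

73.54 F


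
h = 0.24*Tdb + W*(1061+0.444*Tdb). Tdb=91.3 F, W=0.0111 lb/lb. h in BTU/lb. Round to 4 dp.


h = 0.24*91.3 + 0.0111*(1061+0.444*91.3) = 34.1391 BTU/lb

34.1391 BTU/lb


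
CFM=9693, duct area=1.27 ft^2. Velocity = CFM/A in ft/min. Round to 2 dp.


V = 9693 / 1.27 = 7632.28 ft/min

7632.28 ft/min


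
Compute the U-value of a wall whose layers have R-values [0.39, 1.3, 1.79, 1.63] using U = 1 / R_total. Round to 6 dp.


R_total = 0.39 + 1.3 + 1.79 + 1.63 = 5.11
U = 1/5.11 = 0.195695

0.195695


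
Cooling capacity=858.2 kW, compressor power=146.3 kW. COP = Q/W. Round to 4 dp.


COP = 858.2 / 146.3 = 5.8660

5.8660


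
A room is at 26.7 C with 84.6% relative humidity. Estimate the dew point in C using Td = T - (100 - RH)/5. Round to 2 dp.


Td = 26.7 - (100-84.6)/5 = 23.62 C

23.62 C


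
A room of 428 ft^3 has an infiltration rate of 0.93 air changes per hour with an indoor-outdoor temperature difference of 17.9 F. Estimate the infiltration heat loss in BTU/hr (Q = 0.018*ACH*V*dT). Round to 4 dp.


Q = 0.018 * 0.93 * 428 * 17.9 = 128.2485 BTU/hr

128.2485 BTU/hr


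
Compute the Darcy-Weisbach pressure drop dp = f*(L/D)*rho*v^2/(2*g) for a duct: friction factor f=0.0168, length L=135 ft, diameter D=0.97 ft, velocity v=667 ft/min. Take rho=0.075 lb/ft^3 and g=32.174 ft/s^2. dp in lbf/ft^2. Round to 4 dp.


v_fps = 667/60 = 11.1167 ft/s
dp = 0.0168*(135/0.97)*0.075*11.1167^2/(2*32.174) = 0.3368 lbf/ft^2

0.3368 lbf/ft^2


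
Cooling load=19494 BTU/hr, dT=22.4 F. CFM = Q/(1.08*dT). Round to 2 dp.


CFM = 19494 / (1.08 * 22.4) = 805.80

805.80 CFM


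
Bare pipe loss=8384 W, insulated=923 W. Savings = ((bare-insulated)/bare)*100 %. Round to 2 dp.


Savings = ((8384-923)/8384)*100 = 88.99 %

88.99 %


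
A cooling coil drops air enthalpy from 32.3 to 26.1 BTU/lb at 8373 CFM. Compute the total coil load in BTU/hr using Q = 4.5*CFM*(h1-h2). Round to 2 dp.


Q = 4.5 * 8373 * (32.3 - 26.1) = 233606.70 BTU/hr

233606.70 BTU/hr


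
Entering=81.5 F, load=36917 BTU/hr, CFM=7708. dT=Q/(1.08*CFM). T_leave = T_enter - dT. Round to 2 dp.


dT = 36917/(1.08*7708) = 4.4347
T_leave = 81.5 - 4.4347 = 77.07 F

77.07 F


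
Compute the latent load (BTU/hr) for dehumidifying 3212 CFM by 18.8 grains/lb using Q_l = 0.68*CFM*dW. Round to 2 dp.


Q = 0.68 * 3212 * 18.8 = 41062.21 BTU/hr

41062.21 BTU/hr


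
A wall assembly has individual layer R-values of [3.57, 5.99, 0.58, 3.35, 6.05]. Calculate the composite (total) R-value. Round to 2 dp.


R_total = 3.57 + 5.99 + 0.58 + 3.35 + 6.05 = 19.54

19.54


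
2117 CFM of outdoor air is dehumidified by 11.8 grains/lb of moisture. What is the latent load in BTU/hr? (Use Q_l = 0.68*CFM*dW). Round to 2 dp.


Q = 0.68 * 2117 * 11.8 = 16986.81 BTU/hr

16986.81 BTU/hr


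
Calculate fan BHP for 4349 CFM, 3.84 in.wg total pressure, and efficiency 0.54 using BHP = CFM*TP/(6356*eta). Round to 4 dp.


BHP = 4349 * 3.84 / (6356 * 0.54) = 4.8657 hp

4.8657 hp


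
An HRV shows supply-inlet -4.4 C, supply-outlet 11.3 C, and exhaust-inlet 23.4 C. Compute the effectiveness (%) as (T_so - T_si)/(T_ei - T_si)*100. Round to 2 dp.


eff = (11.3-(-4.4))/(23.4-(-4.4))*100 = 56.47 %

56.47 %


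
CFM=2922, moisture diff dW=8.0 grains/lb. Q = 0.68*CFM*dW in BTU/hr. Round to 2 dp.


Q = 0.68 * 2922 * 8.0 = 15895.68 BTU/hr

15895.68 BTU/hr


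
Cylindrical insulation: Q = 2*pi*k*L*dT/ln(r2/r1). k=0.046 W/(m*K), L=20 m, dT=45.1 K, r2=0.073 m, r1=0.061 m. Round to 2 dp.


Q = 2*pi*0.046*20*45.1/ln(0.073/0.061) = 1451.69 W

1451.69 W


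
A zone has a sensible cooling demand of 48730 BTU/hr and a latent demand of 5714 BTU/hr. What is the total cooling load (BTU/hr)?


Qt = 48730 + 5714 = 54444 BTU/hr

54444 BTU/hr


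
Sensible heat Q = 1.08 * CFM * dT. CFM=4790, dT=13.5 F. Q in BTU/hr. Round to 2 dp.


Q = 1.08 * 4790 * 13.5 = 69838.20 BTU/hr

69838.20 BTU/hr


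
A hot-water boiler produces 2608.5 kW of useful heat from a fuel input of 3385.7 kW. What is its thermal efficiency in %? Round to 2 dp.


eta = (2608.5/3385.7)*100 = 77.04 %

77.04 %


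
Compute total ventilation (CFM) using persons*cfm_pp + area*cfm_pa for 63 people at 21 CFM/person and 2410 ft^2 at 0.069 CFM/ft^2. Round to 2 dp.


Total = 63*21 + 2410*0.069 = 1489.29 CFM

1489.29 CFM


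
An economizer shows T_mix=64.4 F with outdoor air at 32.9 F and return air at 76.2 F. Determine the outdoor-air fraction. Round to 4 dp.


frac = (64.4 - 76.2) / (32.9 - 76.2) = 0.2725

0.2725


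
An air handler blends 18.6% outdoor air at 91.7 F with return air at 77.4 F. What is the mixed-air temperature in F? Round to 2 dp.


T_mix = 77.4 + (18.6/100)*(91.7-77.4) = 80.06 F

80.06 F


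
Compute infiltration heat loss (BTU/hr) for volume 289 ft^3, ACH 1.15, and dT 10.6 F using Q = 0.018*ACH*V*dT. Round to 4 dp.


Q = 0.018 * 1.15 * 289 * 10.6 = 63.4124 BTU/hr

63.4124 BTU/hr


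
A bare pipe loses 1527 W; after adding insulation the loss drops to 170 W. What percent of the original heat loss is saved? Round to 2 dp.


Savings = ((1527-170)/1527)*100 = 88.87 %

88.87 %


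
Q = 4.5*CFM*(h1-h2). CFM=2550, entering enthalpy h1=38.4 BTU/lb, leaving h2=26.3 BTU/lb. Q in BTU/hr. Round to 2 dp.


Q = 4.5 * 2550 * (38.4 - 26.3) = 138847.50 BTU/hr

138847.50 BTU/hr


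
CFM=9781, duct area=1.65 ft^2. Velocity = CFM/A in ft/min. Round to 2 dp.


V = 9781 / 1.65 = 5927.88 ft/min

5927.88 ft/min


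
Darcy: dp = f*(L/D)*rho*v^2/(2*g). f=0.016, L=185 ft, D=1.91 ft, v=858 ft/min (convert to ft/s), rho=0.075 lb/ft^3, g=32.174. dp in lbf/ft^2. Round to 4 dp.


v_fps = 858/60 = 14.3 ft/s
dp = 0.016*(185/1.91)*0.075*14.3^2/(2*32.174) = 0.3694 lbf/ft^2

0.3694 lbf/ft^2


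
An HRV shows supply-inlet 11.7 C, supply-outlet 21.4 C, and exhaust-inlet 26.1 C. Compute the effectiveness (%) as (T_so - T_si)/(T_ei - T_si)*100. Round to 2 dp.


eff = (21.4-11.7)/(26.1-11.7)*100 = 67.36 %

67.36 %


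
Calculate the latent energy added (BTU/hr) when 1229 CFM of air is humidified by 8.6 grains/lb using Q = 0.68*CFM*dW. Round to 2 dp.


Q = 0.68 * 1229 * 8.6 = 7187.19 BTU/hr

7187.19 BTU/hr


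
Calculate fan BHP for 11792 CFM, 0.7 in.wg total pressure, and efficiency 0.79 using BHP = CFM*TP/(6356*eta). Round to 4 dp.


BHP = 11792 * 0.7 / (6356 * 0.79) = 1.6439 hp

1.6439 hp


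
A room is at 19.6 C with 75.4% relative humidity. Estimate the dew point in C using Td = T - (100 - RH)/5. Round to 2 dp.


Td = 19.6 - (100-75.4)/5 = 14.68 C

14.68 C


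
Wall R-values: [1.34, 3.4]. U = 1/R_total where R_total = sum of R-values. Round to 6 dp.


R_total = 1.34 + 3.4 = 4.74
U = 1/4.74 = 0.210970

0.210970


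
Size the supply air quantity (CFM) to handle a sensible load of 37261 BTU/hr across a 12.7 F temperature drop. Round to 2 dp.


CFM = 37261 / (1.08 * 12.7) = 2716.61

2716.61 CFM


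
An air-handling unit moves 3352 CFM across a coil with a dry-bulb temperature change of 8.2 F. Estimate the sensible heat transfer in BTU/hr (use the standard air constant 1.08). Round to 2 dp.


Q = 1.08 * 3352 * 8.2 = 29685.31 BTU/hr

29685.31 BTU/hr


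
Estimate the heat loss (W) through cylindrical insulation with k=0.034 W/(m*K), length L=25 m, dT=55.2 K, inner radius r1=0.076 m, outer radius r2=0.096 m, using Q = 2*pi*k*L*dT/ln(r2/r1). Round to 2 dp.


Q = 2*pi*0.034*25*55.2/ln(0.096/0.076) = 1261.94 W

1261.94 W


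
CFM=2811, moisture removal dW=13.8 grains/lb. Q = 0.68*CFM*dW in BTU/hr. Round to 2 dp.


Q = 0.68 * 2811 * 13.8 = 26378.42 BTU/hr

26378.42 BTU/hr


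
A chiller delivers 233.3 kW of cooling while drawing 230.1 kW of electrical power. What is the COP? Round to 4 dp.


COP = 233.3 / 230.1 = 1.0139

1.0139


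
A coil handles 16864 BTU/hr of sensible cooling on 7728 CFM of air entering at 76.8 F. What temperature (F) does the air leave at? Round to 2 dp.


dT = 16864/(1.08*7728) = 2.0206
T_leave = 76.8 - 2.0206 = 74.78 F

74.78 F


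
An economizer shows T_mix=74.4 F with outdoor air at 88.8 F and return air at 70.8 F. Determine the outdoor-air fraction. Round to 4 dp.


frac = (74.4 - 70.8) / (88.8 - 70.8) = 0.2000

0.2000


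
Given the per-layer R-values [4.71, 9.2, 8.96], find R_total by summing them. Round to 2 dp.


R_total = 4.71 + 9.2 + 8.96 = 22.87

22.87


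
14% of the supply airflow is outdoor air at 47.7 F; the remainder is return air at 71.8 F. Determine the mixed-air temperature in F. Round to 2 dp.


T_mix = 0.14*47.7 + 0.86*71.8 = 68.43 F

68.43 F


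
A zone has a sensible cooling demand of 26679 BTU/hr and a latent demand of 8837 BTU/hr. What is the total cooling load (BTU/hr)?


Qt = 26679 + 8837 = 35516 BTU/hr

35516 BTU/hr


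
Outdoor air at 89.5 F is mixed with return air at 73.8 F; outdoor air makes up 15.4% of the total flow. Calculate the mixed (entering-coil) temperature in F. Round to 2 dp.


T_mix = 73.8 + (15.4/100)*(89.5-73.8) = 76.22 F

76.22 F


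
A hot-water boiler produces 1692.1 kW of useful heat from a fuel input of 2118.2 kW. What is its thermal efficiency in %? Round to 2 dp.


eta = (1692.1/2118.2)*100 = 79.88 %

79.88 %


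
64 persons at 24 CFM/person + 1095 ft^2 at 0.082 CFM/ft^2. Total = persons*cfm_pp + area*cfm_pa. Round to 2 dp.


Total = 64*24 + 1095*0.082 = 1625.79 CFM

1625.79 CFM


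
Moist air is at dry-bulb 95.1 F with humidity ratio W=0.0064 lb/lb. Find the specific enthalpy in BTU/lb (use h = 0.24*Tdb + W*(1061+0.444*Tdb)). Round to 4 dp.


h = 0.24*95.1 + 0.0064*(1061+0.444*95.1) = 29.8846 BTU/lb

29.8846 BTU/lb


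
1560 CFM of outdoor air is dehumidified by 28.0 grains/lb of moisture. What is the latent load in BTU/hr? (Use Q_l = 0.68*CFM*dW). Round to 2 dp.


Q = 0.68 * 1560 * 28.0 = 29702.40 BTU/hr

29702.40 BTU/hr


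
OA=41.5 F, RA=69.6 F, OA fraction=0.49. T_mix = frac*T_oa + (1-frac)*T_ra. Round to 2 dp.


T_mix = 0.49*41.5 + 0.51*69.6 = 55.83 F

55.83 F


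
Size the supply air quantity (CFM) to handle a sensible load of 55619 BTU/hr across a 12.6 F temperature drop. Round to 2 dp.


CFM = 55619 / (1.08 * 12.6) = 4087.23

4087.23 CFM


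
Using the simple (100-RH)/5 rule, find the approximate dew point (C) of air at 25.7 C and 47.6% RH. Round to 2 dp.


Td = 25.7 - (100-47.6)/5 = 15.22 C

15.22 C


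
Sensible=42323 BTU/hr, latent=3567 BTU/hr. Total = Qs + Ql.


Qt = 42323 + 3567 = 45890 BTU/hr

45890 BTU/hr


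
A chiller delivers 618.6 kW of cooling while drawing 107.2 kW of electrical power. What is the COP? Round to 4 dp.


COP = 618.6 / 107.2 = 5.7705

5.7705


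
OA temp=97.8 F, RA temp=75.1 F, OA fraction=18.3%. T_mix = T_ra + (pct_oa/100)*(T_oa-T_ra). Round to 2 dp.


T_mix = 75.1 + (18.3/100)*(97.8-75.1) = 79.25 F

79.25 F


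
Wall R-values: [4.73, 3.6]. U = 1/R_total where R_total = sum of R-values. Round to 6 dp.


R_total = 4.73 + 3.6 = 8.33
U = 1/8.33 = 0.120048

0.120048


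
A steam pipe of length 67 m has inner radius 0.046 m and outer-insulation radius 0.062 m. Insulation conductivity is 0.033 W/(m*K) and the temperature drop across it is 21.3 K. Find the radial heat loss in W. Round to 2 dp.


Q = 2*pi*0.033*67*21.3/ln(0.062/0.046) = 991.32 W

991.32 W


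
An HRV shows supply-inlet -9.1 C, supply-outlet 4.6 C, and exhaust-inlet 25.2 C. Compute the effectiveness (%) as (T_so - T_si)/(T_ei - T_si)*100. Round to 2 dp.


eff = (4.6-(-9.1))/(25.2-(-9.1))*100 = 39.94 %

39.94 %


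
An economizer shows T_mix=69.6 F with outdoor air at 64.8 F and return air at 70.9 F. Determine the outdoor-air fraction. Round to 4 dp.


frac = (69.6 - 70.9) / (64.8 - 70.9) = 0.2131

0.2131


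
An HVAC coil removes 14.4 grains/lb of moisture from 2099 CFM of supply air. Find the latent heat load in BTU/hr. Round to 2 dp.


Q = 0.68 * 2099 * 14.4 = 20553.41 BTU/hr

20553.41 BTU/hr


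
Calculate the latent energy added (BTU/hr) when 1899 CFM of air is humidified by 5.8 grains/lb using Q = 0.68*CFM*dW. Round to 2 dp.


Q = 0.68 * 1899 * 5.8 = 7489.66 BTU/hr

7489.66 BTU/hr


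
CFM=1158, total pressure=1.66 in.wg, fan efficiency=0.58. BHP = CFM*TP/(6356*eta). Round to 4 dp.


BHP = 1158 * 1.66 / (6356 * 0.58) = 0.5214 hp

0.5214 hp


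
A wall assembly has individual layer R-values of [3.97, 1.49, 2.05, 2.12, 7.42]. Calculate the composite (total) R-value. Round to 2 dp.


R_total = 3.97 + 1.49 + 2.05 + 2.12 + 7.42 = 17.05

17.05


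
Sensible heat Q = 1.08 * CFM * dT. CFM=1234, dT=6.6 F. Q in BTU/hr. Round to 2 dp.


Q = 1.08 * 1234 * 6.6 = 8795.95 BTU/hr

8795.95 BTU/hr


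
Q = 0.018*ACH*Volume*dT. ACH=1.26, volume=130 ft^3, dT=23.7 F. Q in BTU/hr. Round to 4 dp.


Q = 0.018 * 1.26 * 130 * 23.7 = 69.8771 BTU/hr

69.8771 BTU/hr


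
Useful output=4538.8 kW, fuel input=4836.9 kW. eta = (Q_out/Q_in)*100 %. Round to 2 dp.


eta = (4538.8/4836.9)*100 = 93.84 %

93.84 %


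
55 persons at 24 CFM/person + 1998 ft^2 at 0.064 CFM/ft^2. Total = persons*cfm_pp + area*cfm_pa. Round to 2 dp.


Total = 55*24 + 1998*0.064 = 1447.87 CFM

1447.87 CFM


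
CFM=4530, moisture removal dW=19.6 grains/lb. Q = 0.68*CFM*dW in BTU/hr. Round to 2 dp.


Q = 0.68 * 4530 * 19.6 = 60375.84 BTU/hr

60375.84 BTU/hr


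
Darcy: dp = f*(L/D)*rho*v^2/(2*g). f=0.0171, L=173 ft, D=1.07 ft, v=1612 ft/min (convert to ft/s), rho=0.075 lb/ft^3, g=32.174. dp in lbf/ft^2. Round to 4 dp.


v_fps = 1612/60 = 26.8667 ft/s
dp = 0.0171*(173/1.07)*0.075*26.8667^2/(2*32.174) = 2.3260 lbf/ft^2

2.3260 lbf/ft^2


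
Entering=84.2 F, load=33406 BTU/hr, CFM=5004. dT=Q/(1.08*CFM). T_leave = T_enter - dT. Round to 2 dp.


dT = 33406/(1.08*5004) = 6.1814
T_leave = 84.2 - 6.1814 = 78.02 F

78.02 F


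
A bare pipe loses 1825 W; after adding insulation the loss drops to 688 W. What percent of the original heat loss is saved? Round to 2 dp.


Savings = ((1825-688)/1825)*100 = 62.30 %

62.30 %


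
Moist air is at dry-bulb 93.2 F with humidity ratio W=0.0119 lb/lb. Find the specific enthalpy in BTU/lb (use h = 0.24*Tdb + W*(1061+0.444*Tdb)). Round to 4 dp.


h = 0.24*93.2 + 0.0119*(1061+0.444*93.2) = 35.4863 BTU/lb

35.4863 BTU/lb


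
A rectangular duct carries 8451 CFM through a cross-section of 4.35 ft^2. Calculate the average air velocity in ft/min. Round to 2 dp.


V = 8451 / 4.35 = 1942.76 ft/min

1942.76 ft/min


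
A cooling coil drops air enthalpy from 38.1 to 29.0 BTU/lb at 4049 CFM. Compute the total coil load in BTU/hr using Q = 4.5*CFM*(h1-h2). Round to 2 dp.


Q = 4.5 * 4049 * (38.1 - 29.0) = 165806.55 BTU/hr

165806.55 BTU/hr


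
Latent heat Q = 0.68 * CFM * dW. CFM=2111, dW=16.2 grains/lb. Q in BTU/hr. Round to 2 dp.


Q = 0.68 * 2111 * 16.2 = 23254.78 BTU/hr

23254.78 BTU/hr


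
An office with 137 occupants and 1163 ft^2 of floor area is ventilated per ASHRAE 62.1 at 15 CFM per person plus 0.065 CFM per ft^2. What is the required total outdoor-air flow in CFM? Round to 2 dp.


Total = 137*15 + 1163*0.065 = 2130.60 CFM

2130.60 CFM


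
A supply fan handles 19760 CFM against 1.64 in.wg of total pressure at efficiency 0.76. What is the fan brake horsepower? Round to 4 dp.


BHP = 19760 * 1.64 / (6356 * 0.76) = 6.7086 hp

6.7086 hp


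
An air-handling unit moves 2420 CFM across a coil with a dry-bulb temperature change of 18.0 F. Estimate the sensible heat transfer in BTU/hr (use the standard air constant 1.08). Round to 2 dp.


Q = 1.08 * 2420 * 18.0 = 47044.80 BTU/hr

47044.80 BTU/hr


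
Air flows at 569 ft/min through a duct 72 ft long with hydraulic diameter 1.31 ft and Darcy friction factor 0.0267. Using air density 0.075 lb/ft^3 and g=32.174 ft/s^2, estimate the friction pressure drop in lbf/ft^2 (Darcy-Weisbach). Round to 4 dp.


v_fps = 569/60 = 9.4833 ft/s
dp = 0.0267*(72/1.31)*0.075*9.4833^2/(2*32.174) = 0.1538 lbf/ft^2

0.1538 lbf/ft^2


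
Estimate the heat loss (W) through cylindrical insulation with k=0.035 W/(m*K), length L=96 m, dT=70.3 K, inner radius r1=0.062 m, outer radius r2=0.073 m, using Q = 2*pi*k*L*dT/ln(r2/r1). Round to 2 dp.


Q = 2*pi*0.035*96*70.3/ln(0.073/0.062) = 9087.02 W

9087.02 W


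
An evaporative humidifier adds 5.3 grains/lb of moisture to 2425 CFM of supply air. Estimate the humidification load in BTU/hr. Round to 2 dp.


Q = 0.68 * 2425 * 5.3 = 8739.70 BTU/hr

8739.70 BTU/hr


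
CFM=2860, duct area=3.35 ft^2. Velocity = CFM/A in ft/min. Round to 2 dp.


V = 2860 / 3.35 = 853.73 ft/min

853.73 ft/min


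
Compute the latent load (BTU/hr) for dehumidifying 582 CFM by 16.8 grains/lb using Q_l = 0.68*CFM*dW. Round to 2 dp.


Q = 0.68 * 582 * 16.8 = 6648.77 BTU/hr

6648.77 BTU/hr


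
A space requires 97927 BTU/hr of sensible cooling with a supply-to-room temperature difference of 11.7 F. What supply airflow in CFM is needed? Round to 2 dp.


CFM = 97927 / (1.08 * 11.7) = 7749.84

7749.84 CFM


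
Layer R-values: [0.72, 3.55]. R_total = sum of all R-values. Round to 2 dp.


R_total = 0.72 + 3.55 = 4.27

4.27


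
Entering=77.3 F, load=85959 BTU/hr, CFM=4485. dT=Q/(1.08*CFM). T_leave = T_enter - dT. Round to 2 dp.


dT = 85959/(1.08*4485) = 17.7462
T_leave = 77.3 - 17.7462 = 59.55 F

59.55 F


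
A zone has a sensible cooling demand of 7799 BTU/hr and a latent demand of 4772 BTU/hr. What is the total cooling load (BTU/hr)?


Qt = 7799 + 4772 = 12571 BTU/hr

12571 BTU/hr


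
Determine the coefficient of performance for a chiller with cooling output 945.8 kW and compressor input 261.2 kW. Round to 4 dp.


COP = 945.8 / 261.2 = 3.6210

3.6210


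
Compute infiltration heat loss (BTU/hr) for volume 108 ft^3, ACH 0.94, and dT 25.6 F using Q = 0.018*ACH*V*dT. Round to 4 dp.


Q = 0.018 * 0.94 * 108 * 25.6 = 46.7804 BTU/hr

46.7804 BTU/hr


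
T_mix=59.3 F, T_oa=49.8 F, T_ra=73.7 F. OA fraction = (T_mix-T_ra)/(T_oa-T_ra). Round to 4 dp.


frac = (59.3 - 73.7) / (49.8 - 73.7) = 0.6025

0.6025


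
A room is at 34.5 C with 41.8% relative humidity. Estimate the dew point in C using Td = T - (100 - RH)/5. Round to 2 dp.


Td = 34.5 - (100-41.8)/5 = 22.86 C

22.86 C


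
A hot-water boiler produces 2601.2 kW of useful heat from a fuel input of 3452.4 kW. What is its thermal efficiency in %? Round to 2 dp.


eta = (2601.2/3452.4)*100 = 75.34 %

75.34 %


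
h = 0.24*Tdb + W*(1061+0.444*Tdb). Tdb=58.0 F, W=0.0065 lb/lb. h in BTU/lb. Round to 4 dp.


h = 0.24*58.0 + 0.0065*(1061+0.444*58.0) = 20.9839 BTU/lb

20.9839 BTU/lb


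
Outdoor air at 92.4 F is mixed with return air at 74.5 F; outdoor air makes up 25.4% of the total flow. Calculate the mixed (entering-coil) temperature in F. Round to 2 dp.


T_mix = 74.5 + (25.4/100)*(92.4-74.5) = 79.05 F

79.05 F


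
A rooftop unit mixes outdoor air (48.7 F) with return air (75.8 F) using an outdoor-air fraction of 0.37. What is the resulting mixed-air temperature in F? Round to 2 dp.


T_mix = 0.37*48.7 + 0.63*75.8 = 65.77 F

65.77 F


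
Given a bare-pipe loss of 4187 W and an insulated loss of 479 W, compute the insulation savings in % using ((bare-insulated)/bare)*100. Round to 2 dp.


Savings = ((4187-479)/4187)*100 = 88.56 %

88.56 %


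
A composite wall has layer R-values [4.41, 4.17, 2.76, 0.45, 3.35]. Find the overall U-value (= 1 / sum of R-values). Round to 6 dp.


R_total = 4.41 + 4.17 + 2.76 + 0.45 + 3.35 = 15.14
U = 1/15.14 = 0.066050

0.066050


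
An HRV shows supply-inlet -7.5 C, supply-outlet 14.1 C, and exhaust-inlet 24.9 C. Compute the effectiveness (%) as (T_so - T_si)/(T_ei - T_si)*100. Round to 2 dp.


eff = (14.1-(-7.5))/(24.9-(-7.5))*100 = 66.67 %

66.67 %


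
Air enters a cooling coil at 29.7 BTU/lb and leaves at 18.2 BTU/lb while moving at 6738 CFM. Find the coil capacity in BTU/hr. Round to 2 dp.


Q = 4.5 * 6738 * (29.7 - 18.2) = 348691.50 BTU/hr

348691.50 BTU/hr


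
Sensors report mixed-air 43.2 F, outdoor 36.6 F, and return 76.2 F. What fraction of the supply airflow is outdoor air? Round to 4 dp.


frac = (43.2 - 76.2) / (36.6 - 76.2) = 0.8333

0.8333


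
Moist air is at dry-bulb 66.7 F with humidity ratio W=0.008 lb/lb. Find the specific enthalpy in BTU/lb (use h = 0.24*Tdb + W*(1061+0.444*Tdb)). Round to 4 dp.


h = 0.24*66.7 + 0.008*(1061+0.444*66.7) = 24.7329 BTU/lb

24.7329 BTU/lb


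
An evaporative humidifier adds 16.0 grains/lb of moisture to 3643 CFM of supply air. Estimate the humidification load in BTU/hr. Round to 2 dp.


Q = 0.68 * 3643 * 16.0 = 39635.84 BTU/hr

39635.84 BTU/hr


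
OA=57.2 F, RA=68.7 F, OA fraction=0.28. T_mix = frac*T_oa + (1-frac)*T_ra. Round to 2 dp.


T_mix = 0.28*57.2 + 0.72*68.7 = 65.48 F

65.48 F


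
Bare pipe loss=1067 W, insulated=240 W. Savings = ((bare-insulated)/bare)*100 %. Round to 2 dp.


Savings = ((1067-240)/1067)*100 = 77.51 %

77.51 %


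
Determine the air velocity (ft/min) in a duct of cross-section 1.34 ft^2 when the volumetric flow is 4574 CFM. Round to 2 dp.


V = 4574 / 1.34 = 3413.43 ft/min

3413.43 ft/min


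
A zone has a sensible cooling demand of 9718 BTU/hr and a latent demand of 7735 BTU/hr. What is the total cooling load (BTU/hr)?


Qt = 9718 + 7735 = 17453 BTU/hr

17453 BTU/hr


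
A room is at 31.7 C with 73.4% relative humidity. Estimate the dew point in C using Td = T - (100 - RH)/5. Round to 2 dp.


Td = 31.7 - (100-73.4)/5 = 26.38 C

26.38 C


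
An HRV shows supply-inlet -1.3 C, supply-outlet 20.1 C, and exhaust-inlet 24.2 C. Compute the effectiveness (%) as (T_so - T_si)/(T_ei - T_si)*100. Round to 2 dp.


eff = (20.1-(-1.3))/(24.2-(-1.3))*100 = 83.92 %

83.92 %


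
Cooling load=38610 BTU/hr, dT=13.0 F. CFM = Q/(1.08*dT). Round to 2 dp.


CFM = 38610 / (1.08 * 13.0) = 2750.00

2750.00 CFM


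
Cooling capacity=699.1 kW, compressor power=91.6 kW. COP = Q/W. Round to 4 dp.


COP = 699.1 / 91.6 = 7.6321

7.6321


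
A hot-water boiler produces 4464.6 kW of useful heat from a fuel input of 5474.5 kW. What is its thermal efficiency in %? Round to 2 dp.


eta = (4464.6/5474.5)*100 = 81.55 %

81.55 %


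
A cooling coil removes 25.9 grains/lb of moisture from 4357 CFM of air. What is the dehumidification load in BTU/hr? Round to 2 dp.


Q = 0.68 * 4357 * 25.9 = 76735.48 BTU/hr

76735.48 BTU/hr


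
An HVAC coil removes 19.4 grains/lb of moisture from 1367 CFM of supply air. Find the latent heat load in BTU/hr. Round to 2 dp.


Q = 0.68 * 1367 * 19.4 = 18033.46 BTU/hr

18033.46 BTU/hr


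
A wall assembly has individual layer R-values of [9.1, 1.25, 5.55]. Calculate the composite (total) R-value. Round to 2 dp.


R_total = 9.1 + 1.25 + 5.55 = 15.90

15.90


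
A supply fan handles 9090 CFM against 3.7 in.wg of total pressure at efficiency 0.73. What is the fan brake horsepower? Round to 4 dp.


BHP = 9090 * 3.7 / (6356 * 0.73) = 7.2487 hp

7.2487 hp


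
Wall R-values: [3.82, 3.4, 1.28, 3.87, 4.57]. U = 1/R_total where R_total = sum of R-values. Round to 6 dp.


R_total = 3.82 + 3.4 + 1.28 + 3.87 + 4.57 = 16.94
U = 1/16.94 = 0.059032

0.059032


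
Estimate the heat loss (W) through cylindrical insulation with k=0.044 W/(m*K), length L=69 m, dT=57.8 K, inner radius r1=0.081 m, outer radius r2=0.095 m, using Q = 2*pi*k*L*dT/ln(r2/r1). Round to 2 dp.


Q = 2*pi*0.044*69*57.8/ln(0.095/0.081) = 6915.85 W

6915.85 W


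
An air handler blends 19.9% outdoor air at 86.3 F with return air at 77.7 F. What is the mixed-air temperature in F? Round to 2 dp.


T_mix = 77.7 + (19.9/100)*(86.3-77.7) = 79.41 F

79.41 F


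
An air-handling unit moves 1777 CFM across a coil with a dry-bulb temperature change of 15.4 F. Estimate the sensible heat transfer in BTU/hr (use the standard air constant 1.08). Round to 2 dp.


Q = 1.08 * 1777 * 15.4 = 29555.06 BTU/hr

29555.06 BTU/hr


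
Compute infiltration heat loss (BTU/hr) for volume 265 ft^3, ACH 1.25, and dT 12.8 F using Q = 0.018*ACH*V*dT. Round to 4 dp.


Q = 0.018 * 1.25 * 265 * 12.8 = 76.3200 BTU/hr

76.3200 BTU/hr


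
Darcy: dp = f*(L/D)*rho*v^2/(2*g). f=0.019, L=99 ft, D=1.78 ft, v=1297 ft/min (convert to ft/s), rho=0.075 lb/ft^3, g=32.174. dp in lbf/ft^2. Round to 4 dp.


v_fps = 1297/60 = 21.6167 ft/s
dp = 0.019*(99/1.78)*0.075*21.6167^2/(2*32.174) = 0.5755 lbf/ft^2

0.5755 lbf/ft^2


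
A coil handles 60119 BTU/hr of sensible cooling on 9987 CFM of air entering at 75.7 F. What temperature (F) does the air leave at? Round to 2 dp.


dT = 60119/(1.08*9987) = 5.5738
T_leave = 75.7 - 5.5738 = 70.13 F

70.13 F


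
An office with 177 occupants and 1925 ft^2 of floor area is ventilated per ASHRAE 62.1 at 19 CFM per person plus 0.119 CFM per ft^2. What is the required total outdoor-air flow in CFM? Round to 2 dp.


Total = 177*19 + 1925*0.119 = 3592.08 CFM

3592.08 CFM


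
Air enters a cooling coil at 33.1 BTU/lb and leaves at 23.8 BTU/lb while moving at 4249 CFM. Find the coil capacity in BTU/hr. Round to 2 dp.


Q = 4.5 * 4249 * (33.1 - 23.8) = 177820.65 BTU/hr

177820.65 BTU/hr


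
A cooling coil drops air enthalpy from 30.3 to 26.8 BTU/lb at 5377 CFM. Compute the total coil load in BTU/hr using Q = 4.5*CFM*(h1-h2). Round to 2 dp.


Q = 4.5 * 5377 * (30.3 - 26.8) = 84687.75 BTU/hr

84687.75 BTU/hr


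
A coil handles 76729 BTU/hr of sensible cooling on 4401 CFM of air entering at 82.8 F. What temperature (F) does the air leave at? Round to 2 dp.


dT = 76729/(1.08*4401) = 16.1430
T_leave = 82.8 - 16.1430 = 66.66 F

66.66 F


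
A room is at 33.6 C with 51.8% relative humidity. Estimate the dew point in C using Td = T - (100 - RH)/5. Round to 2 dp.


Td = 33.6 - (100-51.8)/5 = 23.96 C

23.96 C


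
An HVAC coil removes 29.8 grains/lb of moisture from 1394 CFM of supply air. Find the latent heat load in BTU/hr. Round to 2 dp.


Q = 0.68 * 1394 * 29.8 = 28248.02 BTU/hr

28248.02 BTU/hr


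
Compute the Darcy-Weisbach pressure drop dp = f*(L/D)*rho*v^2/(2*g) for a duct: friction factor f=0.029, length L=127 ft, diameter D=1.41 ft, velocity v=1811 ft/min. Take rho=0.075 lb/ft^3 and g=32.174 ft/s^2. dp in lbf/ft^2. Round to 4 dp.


v_fps = 1811/60 = 30.1833 ft/s
dp = 0.029*(127/1.41)*0.075*30.1833^2/(2*32.174) = 2.7736 lbf/ft^2

2.7736 lbf/ft^2


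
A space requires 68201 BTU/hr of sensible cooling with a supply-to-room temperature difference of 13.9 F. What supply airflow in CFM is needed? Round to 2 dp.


CFM = 68201 / (1.08 * 13.9) = 4543.10

4543.10 CFM


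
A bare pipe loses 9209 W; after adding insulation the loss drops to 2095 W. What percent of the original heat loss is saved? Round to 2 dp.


Savings = ((9209-2095)/9209)*100 = 77.25 %

77.25 %


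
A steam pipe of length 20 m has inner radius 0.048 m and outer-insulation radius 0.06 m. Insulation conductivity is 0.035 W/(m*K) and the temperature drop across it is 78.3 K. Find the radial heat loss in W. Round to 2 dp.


Q = 2*pi*0.035*20*78.3/ln(0.06/0.048) = 1543.32 W

1543.32 W


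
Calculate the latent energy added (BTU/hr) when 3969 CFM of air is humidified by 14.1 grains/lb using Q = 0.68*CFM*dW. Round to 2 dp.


Q = 0.68 * 3969 * 14.1 = 38054.77 BTU/hr

38054.77 BTU/hr


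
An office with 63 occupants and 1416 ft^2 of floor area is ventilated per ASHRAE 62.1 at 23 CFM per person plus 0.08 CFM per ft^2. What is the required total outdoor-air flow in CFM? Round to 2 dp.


Total = 63*23 + 1416*0.08 = 1562.28 CFM

1562.28 CFM


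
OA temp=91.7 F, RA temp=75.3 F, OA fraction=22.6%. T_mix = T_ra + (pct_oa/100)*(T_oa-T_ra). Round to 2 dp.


T_mix = 75.3 + (22.6/100)*(91.7-75.3) = 79.01 F

79.01 F


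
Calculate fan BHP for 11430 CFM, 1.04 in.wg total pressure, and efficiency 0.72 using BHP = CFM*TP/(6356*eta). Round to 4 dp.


BHP = 11430 * 1.04 / (6356 * 0.72) = 2.5975 hp

2.5975 hp


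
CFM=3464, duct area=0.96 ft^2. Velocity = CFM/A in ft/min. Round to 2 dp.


V = 3464 / 0.96 = 3608.33 ft/min

3608.33 ft/min


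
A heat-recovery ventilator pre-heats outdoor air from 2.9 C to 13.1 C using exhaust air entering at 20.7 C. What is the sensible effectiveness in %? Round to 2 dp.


eff = (13.1-2.9)/(20.7-2.9)*100 = 57.30 %

57.30 %


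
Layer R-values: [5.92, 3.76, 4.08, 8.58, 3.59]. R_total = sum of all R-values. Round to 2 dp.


R_total = 5.92 + 3.76 + 4.08 + 8.58 + 3.59 = 25.93

25.93


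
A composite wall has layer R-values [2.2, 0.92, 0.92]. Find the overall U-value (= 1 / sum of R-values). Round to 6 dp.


R_total = 2.2 + 0.92 + 0.92 = 4.04
U = 1/4.04 = 0.247525

0.247525


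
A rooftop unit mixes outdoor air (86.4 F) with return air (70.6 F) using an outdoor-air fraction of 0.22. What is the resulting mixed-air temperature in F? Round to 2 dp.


T_mix = 0.22*86.4 + 0.78*70.6 = 74.08 F

74.08 F


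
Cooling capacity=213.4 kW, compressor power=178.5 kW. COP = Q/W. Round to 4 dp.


COP = 213.4 / 178.5 = 1.1955

1.1955


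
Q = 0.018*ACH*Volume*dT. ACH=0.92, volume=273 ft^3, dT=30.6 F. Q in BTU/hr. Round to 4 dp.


Q = 0.018 * 0.92 * 273 * 30.6 = 138.3389 BTU/hr

138.3389 BTU/hr


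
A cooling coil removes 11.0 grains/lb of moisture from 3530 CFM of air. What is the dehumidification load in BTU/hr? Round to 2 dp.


Q = 0.68 * 3530 * 11.0 = 26404.40 BTU/hr

26404.40 BTU/hr


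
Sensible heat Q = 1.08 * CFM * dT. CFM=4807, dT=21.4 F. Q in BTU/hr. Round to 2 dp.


Q = 1.08 * 4807 * 21.4 = 111099.38 BTU/hr

111099.38 BTU/hr
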